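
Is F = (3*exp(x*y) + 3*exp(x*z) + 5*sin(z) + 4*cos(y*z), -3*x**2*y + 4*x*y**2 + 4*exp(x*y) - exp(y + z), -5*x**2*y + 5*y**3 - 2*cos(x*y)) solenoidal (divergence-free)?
No, ∇·F = -3*x**2 + 8*x*y + 4*x*exp(x*y) + 3*y*exp(x*y) + 3*z*exp(x*z) - exp(y + z)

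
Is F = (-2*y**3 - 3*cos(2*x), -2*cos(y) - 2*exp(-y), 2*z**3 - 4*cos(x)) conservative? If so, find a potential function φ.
No, ∇×F = (0, -4*sin(x), 6*y**2) ≠ 0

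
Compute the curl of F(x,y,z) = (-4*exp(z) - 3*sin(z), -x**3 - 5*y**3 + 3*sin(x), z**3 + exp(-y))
(-exp(-y), -4*exp(z) - 3*cos(z), -3*x**2 + 3*cos(x))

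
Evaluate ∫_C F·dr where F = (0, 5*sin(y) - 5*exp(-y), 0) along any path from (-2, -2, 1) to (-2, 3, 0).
5*((-exp(2) + cos(2) - cos(3))*exp(3) + 1)*exp(-3)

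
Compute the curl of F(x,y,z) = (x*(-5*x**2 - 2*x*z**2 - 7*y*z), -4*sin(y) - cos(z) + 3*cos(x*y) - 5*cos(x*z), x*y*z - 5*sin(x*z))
(x*z - 5*x*sin(x*z) - sin(z), -x*(4*x*z + 7*y) - y*z + 5*z*cos(x*z), 7*x*z - 3*y*sin(x*y) + 5*z*sin(x*z))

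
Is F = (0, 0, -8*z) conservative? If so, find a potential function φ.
Yes, F is conservative. φ = -4*z**2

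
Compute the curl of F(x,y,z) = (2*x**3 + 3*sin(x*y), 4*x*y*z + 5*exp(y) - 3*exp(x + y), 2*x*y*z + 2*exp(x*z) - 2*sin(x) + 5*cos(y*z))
(-4*x*y + 2*x*z - 5*z*sin(y*z), -2*y*z - 2*z*exp(x*z) + 2*cos(x), -3*x*cos(x*y) + 4*y*z - 3*exp(x + y))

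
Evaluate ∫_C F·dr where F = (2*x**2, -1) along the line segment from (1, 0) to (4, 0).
42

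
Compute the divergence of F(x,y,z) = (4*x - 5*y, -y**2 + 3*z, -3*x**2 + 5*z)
9 - 2*y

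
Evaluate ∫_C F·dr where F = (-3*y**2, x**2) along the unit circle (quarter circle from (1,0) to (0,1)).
8/3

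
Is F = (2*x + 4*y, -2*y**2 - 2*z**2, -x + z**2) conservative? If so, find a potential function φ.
No, ∇×F = (4*z, 1, -4) ≠ 0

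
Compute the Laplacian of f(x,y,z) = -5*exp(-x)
-5*exp(-x)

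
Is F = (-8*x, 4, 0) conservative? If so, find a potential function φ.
Yes, F is conservative. φ = -4*x**2 + 4*y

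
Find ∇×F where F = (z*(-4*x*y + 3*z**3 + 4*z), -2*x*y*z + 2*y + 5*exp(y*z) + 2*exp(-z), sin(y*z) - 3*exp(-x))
(2*x*y - 5*y*exp(y*z) + z*cos(y*z) + 2*exp(-z), -4*x*y + 12*z**3 + 8*z - 3*exp(-x), 2*z*(2*x - y))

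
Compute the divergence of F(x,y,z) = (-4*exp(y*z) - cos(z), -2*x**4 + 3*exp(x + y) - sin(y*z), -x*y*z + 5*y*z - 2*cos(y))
-x*y + 5*y - z*cos(y*z) + 3*exp(x + y)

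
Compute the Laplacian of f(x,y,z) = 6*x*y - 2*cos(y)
2*cos(y)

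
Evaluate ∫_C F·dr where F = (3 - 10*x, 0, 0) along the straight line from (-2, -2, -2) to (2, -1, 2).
12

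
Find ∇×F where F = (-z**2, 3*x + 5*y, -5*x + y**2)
(2*y, 5 - 2*z, 3)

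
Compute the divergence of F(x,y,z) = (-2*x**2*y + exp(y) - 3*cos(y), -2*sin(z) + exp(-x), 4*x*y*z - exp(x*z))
-x*exp(x*z)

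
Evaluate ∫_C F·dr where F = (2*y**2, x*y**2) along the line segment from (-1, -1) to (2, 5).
99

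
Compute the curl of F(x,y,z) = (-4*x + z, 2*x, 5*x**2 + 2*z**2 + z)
(0, 1 - 10*x, 2)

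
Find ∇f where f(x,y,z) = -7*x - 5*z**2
(-7, 0, -10*z)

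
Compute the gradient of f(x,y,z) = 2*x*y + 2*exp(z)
(2*y, 2*x, 2*exp(z))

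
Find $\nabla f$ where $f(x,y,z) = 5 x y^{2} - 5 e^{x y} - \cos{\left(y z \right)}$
(5*y*(y - exp(x*y)), 10*x*y - 5*x*exp(x*y) + z*sin(y*z), y*sin(y*z))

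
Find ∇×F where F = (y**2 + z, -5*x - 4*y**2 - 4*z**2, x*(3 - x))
(8*z, 2*x - 2, -2*y - 5)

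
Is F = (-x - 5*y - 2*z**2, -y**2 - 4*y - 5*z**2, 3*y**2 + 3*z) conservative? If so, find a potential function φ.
No, ∇×F = (6*y + 10*z, -4*z, 5) ≠ 0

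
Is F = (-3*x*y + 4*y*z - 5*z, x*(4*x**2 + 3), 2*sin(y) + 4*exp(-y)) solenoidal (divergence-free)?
No, ∇·F = -3*y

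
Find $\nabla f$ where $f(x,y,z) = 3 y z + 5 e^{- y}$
(0, 3*z - 5*exp(-y), 3*y)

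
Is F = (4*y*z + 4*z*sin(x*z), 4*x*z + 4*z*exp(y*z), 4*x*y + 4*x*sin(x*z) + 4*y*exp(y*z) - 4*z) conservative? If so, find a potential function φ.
Yes, F is conservative. φ = 4*x*y*z - 2*z**2 + 4*exp(y*z) - 4*cos(x*z)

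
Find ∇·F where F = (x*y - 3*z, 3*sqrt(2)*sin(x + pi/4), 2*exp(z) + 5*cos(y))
y + 2*exp(z)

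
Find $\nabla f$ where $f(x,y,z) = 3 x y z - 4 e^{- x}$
(3*y*z + 4*exp(-x), 3*x*z, 3*x*y)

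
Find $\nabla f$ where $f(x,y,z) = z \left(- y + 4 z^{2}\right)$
(0, -z, -y + 12*z**2)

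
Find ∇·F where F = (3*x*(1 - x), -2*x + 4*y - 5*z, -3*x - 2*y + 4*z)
11 - 6*x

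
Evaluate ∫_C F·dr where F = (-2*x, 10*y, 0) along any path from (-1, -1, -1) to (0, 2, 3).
16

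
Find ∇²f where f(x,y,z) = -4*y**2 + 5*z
-8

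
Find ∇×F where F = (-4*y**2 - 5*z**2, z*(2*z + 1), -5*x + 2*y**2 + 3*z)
(4*y - 4*z - 1, 5 - 10*z, 8*y)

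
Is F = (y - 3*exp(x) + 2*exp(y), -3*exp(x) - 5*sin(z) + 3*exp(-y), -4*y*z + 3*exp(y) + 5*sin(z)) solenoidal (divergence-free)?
No, ∇·F = -4*y - 3*exp(x) + 5*cos(z) - 3*exp(-y)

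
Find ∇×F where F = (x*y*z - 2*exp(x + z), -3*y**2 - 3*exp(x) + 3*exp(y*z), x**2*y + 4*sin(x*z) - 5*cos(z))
(x**2 - 3*y*exp(y*z), -x*y - 4*z*cos(x*z) - 2*exp(x + z), -x*z - 3*exp(x))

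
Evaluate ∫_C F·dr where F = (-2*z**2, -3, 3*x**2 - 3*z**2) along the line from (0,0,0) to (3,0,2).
2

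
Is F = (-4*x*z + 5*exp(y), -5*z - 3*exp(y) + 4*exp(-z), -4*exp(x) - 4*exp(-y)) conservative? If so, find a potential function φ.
No, ∇×F = (5 + 4*exp(-z) + 4*exp(-y), -4*x + 4*exp(x), -5*exp(y)) ≠ 0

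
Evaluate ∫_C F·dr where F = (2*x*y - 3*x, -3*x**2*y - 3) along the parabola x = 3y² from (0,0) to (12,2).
-1398/5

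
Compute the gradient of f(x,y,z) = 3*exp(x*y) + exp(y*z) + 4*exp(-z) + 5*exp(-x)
(3*y*exp(x*y) - 5*exp(-x), 3*x*exp(x*y) + z*exp(y*z), y*exp(y*z) - 4*exp(-z))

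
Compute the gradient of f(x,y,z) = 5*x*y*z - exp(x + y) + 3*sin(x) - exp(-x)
(5*y*z - exp(x + y) + 3*cos(x) + exp(-x), 5*x*z - exp(x + y), 5*x*y)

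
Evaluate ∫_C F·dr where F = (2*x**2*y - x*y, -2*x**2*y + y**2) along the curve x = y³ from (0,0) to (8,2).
52312/105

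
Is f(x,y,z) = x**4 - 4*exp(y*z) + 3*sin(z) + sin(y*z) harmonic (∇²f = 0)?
No, ∇²f = 12*x**2 - 4*y**2*exp(y*z) - y**2*sin(y*z) - z**2*(4*exp(y*z) + sin(y*z)) - 3*sin(z)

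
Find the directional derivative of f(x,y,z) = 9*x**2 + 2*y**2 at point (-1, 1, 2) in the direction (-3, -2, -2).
46*sqrt(17)/17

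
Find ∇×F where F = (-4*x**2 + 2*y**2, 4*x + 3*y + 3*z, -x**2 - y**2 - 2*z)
(-2*y - 3, 2*x, 4 - 4*y)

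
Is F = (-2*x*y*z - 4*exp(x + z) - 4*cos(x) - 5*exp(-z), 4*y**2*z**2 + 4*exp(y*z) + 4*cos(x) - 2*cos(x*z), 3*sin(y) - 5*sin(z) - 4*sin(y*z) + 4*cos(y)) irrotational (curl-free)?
No, ∇×F = (-2*x*sin(x*z) - 8*y**2*z - 4*y*exp(y*z) - 4*z*cos(y*z) - 4*sin(y) + 3*cos(y), -2*x*y - 4*exp(x + z) + 5*exp(-z), 2*x*z + 2*z*sin(x*z) - 4*sin(x))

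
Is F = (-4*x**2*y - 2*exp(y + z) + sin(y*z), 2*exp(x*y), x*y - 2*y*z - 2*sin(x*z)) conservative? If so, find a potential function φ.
No, ∇×F = (x - 2*z, y*cos(y*z) - y + 2*z*cos(x*z) - 2*exp(y + z), 4*x**2 + 2*y*exp(x*y) - z*cos(y*z) + 2*exp(y + z)) ≠ 0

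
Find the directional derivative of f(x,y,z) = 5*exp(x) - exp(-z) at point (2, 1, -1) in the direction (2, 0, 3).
sqrt(13)*E*(3 + 10*E)/13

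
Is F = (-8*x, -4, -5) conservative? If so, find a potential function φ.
Yes, F is conservative. φ = -4*x**2 - 4*y - 5*z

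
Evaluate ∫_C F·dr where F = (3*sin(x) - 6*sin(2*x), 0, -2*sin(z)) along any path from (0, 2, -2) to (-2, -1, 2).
3*cos(4) - 3*cos(2)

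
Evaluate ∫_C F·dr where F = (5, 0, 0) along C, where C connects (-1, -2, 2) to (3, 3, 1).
20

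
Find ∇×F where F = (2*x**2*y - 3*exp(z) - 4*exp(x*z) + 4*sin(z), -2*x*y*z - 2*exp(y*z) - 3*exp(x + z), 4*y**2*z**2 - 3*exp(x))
(2*x*y + 8*y*z**2 + 2*y*exp(y*z) + 3*exp(x + z), -4*x*exp(x*z) + 3*exp(x) - 3*exp(z) + 4*cos(z), -2*x**2 - 2*y*z - 3*exp(x + z))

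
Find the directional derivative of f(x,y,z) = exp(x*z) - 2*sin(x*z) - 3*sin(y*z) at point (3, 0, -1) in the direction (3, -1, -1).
3*sqrt(11)*(4*exp(3)*cos(3) - exp(3) - 2)*exp(-3)/11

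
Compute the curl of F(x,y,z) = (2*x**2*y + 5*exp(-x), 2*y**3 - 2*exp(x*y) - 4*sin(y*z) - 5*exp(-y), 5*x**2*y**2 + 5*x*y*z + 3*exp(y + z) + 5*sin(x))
(10*x**2*y + 5*x*z + 4*y*cos(y*z) + 3*exp(y + z), -10*x*y**2 - 5*y*z - 5*cos(x), -2*x**2 - 2*y*exp(x*y))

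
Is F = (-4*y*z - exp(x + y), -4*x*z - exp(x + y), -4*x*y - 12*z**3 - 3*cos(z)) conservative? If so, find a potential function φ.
Yes, F is conservative. φ = -4*x*y*z - 3*z**4 - exp(x + y) - 3*sin(z)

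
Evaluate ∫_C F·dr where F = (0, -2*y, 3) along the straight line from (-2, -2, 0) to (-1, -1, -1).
0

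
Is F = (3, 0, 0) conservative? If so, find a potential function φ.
Yes, F is conservative. φ = 3*x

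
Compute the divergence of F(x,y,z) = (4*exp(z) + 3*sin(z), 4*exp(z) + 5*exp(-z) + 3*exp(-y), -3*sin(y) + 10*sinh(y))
-3*exp(-y)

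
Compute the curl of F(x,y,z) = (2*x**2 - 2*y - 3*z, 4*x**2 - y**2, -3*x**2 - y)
(-1, 6*x - 3, 8*x + 2)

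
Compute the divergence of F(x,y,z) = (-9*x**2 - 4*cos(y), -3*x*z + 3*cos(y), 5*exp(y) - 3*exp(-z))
-18*x - 3*sin(y) + 3*exp(-z)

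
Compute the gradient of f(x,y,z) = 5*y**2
(0, 10*y, 0)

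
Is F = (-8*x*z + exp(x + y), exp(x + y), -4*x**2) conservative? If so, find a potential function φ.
Yes, F is conservative. φ = -4*x**2*z + exp(x + y)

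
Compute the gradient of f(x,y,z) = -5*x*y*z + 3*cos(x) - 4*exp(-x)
(-5*y*z - 3*sin(x) + 4*exp(-x), -5*x*z, -5*x*y)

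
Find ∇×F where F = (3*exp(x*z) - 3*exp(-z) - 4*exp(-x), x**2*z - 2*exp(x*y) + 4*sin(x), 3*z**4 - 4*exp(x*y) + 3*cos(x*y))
(-x*(x + 4*exp(x*y) + 3*sin(x*y)), 3*x*exp(x*z) + 4*y*exp(x*y) + 3*y*sin(x*y) + 3*exp(-z), 2*x*z - 2*y*exp(x*y) + 4*cos(x))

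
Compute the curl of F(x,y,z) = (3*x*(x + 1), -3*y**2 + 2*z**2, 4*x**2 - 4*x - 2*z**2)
(-4*z, 4 - 8*x, 0)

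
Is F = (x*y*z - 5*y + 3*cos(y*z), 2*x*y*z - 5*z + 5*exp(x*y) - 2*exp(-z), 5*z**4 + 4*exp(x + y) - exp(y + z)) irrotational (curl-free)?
No, ∇×F = (((-2*x*y + 4*exp(x + y) - exp(y + z) + 5)*exp(z) - 2)*exp(-z), x*y - 3*y*sin(y*z) - 4*exp(x + y), -x*z + 2*y*z + 5*y*exp(x*y) + 3*z*sin(y*z) + 5)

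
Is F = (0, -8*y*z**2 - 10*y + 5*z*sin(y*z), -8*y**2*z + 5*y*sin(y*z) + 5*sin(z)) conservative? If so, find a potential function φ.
Yes, F is conservative. φ = -4*y**2*z**2 - 5*y**2 - 5*cos(z) - 5*cos(y*z)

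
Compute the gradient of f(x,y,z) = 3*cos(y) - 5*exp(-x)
(5*exp(-x), -3*sin(y), 0)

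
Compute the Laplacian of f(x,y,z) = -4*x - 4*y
0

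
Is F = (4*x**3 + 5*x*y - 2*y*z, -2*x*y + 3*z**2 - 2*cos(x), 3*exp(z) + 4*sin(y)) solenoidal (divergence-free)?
No, ∇·F = 12*x**2 - 2*x + 5*y + 3*exp(z)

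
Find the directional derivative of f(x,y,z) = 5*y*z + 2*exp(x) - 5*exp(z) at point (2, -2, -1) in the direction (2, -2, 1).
(-5 + 4*exp(3))*exp(-1)/3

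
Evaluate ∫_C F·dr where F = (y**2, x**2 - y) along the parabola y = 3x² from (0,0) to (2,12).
48/5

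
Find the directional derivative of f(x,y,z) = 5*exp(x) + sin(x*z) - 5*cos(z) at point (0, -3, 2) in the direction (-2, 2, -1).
-14/3 - 5*sin(2)/3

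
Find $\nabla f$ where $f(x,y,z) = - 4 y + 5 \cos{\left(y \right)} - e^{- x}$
(exp(-x), -5*sin(y) - 4, 0)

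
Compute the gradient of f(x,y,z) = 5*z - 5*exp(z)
(0, 0, 5 - 5*exp(z))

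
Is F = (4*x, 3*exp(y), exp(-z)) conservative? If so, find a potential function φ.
Yes, F is conservative. φ = 2*x**2 + 3*exp(y) - exp(-z)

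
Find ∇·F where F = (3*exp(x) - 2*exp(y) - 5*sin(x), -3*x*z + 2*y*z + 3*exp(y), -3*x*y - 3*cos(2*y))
2*z + 3*exp(x) + 3*exp(y) - 5*cos(x)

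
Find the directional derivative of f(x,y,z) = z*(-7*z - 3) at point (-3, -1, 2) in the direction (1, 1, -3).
93*sqrt(11)/11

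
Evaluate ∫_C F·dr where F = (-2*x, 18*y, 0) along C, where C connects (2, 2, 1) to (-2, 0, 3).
-36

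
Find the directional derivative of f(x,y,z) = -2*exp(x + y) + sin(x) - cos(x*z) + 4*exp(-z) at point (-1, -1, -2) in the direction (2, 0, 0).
-2*sin(2) - 2*exp(-2) + cos(1)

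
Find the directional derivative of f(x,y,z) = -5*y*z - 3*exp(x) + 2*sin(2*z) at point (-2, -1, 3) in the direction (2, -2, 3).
3*sqrt(17)*(-2 + (4*cos(6) + 15)*exp(2))*exp(-2)/17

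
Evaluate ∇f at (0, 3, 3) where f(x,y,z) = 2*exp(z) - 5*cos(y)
(0, 5*sin(3), 2*exp(3))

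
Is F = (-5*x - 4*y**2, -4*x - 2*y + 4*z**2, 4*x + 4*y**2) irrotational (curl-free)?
No, ∇×F = (8*y - 8*z, -4, 8*y - 4)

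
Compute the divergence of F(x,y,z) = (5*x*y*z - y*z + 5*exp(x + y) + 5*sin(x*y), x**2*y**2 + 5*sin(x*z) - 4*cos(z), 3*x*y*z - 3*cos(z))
2*x**2*y + 3*x*y + 5*y*z + 5*y*cos(x*y) + 5*exp(x + y) + 3*sin(z)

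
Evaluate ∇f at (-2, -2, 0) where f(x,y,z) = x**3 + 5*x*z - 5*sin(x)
(12 - 5*cos(2), 0, -10)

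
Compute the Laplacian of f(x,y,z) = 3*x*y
0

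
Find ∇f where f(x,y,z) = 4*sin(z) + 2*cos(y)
(0, -2*sin(y), 4*cos(z))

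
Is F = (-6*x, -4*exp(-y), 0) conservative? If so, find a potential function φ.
Yes, F is conservative. φ = -3*x**2 + 4*exp(-y)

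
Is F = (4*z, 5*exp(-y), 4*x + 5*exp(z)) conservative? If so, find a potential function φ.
Yes, F is conservative. φ = 4*x*z + 5*exp(z) - 5*exp(-y)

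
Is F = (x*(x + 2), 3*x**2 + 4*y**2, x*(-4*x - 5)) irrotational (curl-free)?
No, ∇×F = (0, 8*x + 5, 6*x)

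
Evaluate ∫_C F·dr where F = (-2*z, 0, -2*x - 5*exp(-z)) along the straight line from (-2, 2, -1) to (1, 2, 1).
2 - 10*sinh(1)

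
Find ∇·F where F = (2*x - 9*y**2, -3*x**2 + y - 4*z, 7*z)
10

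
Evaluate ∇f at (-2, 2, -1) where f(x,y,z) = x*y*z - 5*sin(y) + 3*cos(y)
(-2, -3*sin(2) + 2 - 5*cos(2), -4)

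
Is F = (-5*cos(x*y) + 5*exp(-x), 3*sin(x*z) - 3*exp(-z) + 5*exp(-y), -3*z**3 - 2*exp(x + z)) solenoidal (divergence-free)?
No, ∇·F = 5*y*sin(x*y) - 9*z**2 - 2*exp(x + z) - 5*exp(-y) - 5*exp(-x)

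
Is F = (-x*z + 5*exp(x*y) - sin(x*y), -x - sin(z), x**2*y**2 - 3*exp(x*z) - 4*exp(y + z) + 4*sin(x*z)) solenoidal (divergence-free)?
No, ∇·F = -3*x*exp(x*z) + 4*x*cos(x*z) + 5*y*exp(x*y) - y*cos(x*y) - z - 4*exp(y + z)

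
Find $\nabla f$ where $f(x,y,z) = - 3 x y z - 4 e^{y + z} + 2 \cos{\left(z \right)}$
(-3*y*z, -3*x*z - 4*exp(y + z), -3*x*y - 4*exp(y + z) - 2*sin(z))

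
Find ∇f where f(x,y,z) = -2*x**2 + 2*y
(-4*x, 2, 0)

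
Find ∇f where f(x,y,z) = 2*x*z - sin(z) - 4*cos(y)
(2*z, 4*sin(y), 2*x - cos(z))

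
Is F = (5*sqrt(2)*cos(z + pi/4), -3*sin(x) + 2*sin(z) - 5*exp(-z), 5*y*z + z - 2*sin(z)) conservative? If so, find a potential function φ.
No, ∇×F = (5*z - 2*cos(z) - 5*exp(-z), -5*sqrt(2)*sin(z + pi/4), -3*cos(x)) ≠ 0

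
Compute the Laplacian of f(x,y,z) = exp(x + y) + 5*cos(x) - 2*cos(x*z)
2*x**2*cos(x*z) + 2*z**2*cos(x*z) + 2*exp(x + y) - 5*cos(x)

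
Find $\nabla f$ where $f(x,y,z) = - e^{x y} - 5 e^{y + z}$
(-y*exp(x*y), -x*exp(x*y) - 5*exp(y + z), -5*exp(y + z))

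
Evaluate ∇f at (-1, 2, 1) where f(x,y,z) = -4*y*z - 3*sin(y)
(0, -4 - 3*cos(2), -8)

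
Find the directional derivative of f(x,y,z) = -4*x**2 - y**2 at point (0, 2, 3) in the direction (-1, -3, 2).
6*sqrt(14)/7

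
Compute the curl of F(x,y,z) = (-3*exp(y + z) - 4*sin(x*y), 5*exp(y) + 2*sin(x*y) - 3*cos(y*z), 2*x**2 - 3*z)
(-3*y*sin(y*z), -4*x - 3*exp(y + z), 4*x*cos(x*y) + 2*y*cos(x*y) + 3*exp(y + z))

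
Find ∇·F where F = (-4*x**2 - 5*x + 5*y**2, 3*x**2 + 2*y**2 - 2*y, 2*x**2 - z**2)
-8*x + 4*y - 2*z - 7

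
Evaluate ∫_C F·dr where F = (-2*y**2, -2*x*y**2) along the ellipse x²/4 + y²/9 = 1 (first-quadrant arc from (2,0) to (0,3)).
24 - 27*pi/4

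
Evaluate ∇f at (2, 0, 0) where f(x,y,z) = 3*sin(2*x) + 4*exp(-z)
(6*cos(4), 0, -4)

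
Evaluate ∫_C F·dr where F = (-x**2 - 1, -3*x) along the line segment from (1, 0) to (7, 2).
-144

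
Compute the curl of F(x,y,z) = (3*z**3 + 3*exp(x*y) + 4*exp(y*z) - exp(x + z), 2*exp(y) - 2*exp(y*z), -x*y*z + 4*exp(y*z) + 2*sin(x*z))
(-x*z + 2*y*exp(y*z) + 4*z*exp(y*z), y*z + 4*y*exp(y*z) + 9*z**2 - 2*z*cos(x*z) - exp(x + z), -3*x*exp(x*y) - 4*z*exp(y*z))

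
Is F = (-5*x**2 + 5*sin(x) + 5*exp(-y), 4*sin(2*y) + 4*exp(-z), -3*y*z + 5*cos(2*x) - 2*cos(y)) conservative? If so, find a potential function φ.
No, ∇×F = (-3*z + 2*sin(y) + 4*exp(-z), 10*sin(2*x), 5*exp(-y)) ≠ 0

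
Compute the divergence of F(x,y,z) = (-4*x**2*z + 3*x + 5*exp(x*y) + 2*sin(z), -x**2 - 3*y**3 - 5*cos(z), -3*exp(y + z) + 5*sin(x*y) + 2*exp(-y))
-8*x*z - 9*y**2 + 5*y*exp(x*y) - 3*exp(y + z) + 3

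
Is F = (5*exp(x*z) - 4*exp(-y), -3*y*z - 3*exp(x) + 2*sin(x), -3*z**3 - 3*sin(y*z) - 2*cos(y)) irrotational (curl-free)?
No, ∇×F = (3*y - 3*z*cos(y*z) + 2*sin(y), 5*x*exp(x*z), -3*exp(x) + 2*cos(x) - 4*exp(-y))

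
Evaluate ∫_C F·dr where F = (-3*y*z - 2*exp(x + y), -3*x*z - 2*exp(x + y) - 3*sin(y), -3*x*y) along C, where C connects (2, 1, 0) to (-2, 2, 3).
-3*cos(1) + 3*cos(2) + 34 + 2*exp(3)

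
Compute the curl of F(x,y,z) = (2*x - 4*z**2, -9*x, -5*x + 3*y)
(3, 5 - 8*z, -9)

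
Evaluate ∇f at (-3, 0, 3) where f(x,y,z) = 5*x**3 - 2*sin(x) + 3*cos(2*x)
(6*sin(6) - 2*cos(3) + 135, 0, 0)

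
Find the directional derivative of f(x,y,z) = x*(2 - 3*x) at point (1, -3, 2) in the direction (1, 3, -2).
-2*sqrt(14)/7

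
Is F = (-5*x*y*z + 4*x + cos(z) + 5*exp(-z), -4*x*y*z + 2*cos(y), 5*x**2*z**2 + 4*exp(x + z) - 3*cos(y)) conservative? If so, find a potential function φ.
No, ∇×F = (4*x*y + 3*sin(y), -5*x*y - 10*x*z**2 - 4*exp(x + z) - sin(z) - 5*exp(-z), z*(5*x - 4*y)) ≠ 0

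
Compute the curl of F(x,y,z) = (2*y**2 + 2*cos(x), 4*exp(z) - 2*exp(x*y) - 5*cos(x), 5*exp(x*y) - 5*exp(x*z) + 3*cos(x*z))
(5*x*exp(x*y) - 4*exp(z), -5*y*exp(x*y) + 5*z*exp(x*z) + 3*z*sin(x*z), -2*y*exp(x*y) - 4*y + 5*sin(x))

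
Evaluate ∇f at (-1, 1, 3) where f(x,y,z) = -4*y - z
(0, -4, -1)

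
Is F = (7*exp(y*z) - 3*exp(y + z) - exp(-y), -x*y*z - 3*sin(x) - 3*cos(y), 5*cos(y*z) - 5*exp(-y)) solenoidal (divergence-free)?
No, ∇·F = -x*z - 5*y*sin(y*z) + 3*sin(y)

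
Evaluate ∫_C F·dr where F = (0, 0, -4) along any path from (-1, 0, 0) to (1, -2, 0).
0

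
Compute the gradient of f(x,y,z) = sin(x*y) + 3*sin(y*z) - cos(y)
(y*cos(x*y), x*cos(x*y) + 3*z*cos(y*z) + sin(y), 3*y*cos(y*z))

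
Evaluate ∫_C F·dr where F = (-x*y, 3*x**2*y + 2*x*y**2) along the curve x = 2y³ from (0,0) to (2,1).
19/42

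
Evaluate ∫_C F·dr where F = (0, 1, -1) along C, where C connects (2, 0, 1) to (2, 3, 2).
2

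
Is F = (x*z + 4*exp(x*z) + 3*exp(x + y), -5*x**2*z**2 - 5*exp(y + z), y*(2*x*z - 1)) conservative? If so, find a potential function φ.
No, ∇×F = (10*x**2*z + 2*x*z + 5*exp(y + z) - 1, 4*x*exp(x*z) + x - 2*y*z, -10*x*z**2 - 3*exp(x + y)) ≠ 0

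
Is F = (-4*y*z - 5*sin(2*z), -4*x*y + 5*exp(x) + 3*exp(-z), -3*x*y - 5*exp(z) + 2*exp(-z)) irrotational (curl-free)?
No, ∇×F = (-3*x + 3*exp(-z), -y - 10*cos(2*z), -4*y + 4*z + 5*exp(x))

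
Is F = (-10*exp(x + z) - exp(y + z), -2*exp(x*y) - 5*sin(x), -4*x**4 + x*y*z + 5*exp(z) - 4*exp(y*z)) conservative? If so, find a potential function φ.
No, ∇×F = (z*(x - 4*exp(y*z)), 16*x**3 - y*z - 10*exp(x + z) - exp(y + z), -2*y*exp(x*y) + exp(y + z) - 5*cos(x)) ≠ 0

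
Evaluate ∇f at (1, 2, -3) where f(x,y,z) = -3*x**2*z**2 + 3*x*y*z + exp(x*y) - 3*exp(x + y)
(-72 - 3*exp(3) + 2*exp(2), -3*exp(3) - 9 + exp(2), 24)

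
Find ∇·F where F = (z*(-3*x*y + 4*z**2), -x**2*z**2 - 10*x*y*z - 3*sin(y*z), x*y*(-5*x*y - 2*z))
-2*x*y - 10*x*z - 3*y*z - 3*z*cos(y*z)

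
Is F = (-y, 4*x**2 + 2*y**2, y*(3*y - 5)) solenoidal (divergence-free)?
No, ∇·F = 4*y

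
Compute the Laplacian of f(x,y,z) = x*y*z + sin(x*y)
(-x**2 - y**2)*sin(x*y)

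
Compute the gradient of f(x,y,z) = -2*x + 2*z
(-2, 0, 2)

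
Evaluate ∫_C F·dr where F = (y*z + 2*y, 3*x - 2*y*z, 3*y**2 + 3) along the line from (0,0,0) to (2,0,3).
9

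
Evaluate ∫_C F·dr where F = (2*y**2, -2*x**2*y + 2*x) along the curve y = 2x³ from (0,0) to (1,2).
8/7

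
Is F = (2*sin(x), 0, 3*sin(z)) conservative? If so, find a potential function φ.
Yes, F is conservative. φ = -2*cos(x) - 3*cos(z)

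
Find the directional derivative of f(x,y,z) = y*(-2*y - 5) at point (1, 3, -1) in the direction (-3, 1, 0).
-17*sqrt(10)/10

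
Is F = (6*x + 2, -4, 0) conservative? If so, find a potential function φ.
Yes, F is conservative. φ = 3*x**2 + 2*x - 4*y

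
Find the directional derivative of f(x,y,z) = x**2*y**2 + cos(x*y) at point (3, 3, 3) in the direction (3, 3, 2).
9*sqrt(22)*(18 - sin(9))/11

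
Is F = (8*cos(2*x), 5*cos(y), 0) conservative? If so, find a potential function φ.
Yes, F is conservative. φ = 4*sin(2*x) + 5*sin(y)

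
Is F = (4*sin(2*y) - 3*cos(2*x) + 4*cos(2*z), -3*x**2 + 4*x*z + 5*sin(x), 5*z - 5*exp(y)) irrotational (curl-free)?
No, ∇×F = (-4*x - 5*exp(y), -8*sin(2*z), -6*x + 4*z + 5*cos(x) - 8*cos(2*y))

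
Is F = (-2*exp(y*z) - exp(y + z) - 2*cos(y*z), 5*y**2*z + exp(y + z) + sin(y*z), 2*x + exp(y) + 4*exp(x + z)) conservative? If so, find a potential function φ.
No, ∇×F = (-5*y**2 - y*cos(y*z) + exp(y) - exp(y + z), -2*y*exp(y*z) + 2*y*sin(y*z) - 4*exp(x + z) - exp(y + z) - 2, 2*z*exp(y*z) - 2*z*sin(y*z) + exp(y + z)) ≠ 0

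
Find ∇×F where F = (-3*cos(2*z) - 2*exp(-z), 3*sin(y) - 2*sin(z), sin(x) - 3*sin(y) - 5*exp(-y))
(-3*cos(y) + 2*cos(z) + 5*exp(-y), 6*sin(2*z) - cos(x) + 2*exp(-z), 0)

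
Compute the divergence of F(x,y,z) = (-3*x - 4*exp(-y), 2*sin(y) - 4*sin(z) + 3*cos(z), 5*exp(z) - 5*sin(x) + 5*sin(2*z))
5*exp(z) + 2*cos(y) + 10*cos(2*z) - 3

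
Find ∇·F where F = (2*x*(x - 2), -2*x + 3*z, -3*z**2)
4*x - 6*z - 4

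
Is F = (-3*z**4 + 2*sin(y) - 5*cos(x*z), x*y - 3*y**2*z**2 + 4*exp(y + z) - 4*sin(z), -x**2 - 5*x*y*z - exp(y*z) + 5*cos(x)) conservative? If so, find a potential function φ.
No, ∇×F = (-5*x*z + 6*y**2*z - z*exp(y*z) - 4*exp(y + z) + 4*cos(z), 5*x*sin(x*z) + 2*x + 5*y*z - 12*z**3 + 5*sin(x), y - 2*cos(y)) ≠ 0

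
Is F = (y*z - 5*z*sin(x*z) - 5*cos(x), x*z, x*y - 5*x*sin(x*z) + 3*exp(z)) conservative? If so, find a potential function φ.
Yes, F is conservative. φ = x*y*z + 3*exp(z) - 5*sin(x) + 5*cos(x*z)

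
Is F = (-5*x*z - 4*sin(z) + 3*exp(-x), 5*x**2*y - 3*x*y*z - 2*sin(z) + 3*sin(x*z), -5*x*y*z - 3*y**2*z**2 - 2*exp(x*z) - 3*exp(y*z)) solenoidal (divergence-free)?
No, ∇·F = 5*x**2 - 5*x*y - 3*x*z - 2*x*exp(x*z) - 6*y**2*z - 3*y*exp(y*z) - 5*z - 3*exp(-x)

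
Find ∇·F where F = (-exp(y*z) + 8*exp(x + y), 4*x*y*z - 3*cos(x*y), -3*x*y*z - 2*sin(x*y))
-3*x*y + 4*x*z + 3*x*sin(x*y) + 8*exp(x + y)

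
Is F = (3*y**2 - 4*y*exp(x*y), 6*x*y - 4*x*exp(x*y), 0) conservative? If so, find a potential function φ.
Yes, F is conservative. φ = 3*x*y**2 - 4*exp(x*y)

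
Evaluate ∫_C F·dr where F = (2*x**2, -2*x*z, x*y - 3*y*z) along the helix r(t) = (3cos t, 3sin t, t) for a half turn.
-9*pi**2/2 - 36 - 9*pi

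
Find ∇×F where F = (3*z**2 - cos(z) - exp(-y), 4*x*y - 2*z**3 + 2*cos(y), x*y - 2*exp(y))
(x + 6*z**2 - 2*exp(y), -y + 6*z + sin(z), 4*y - exp(-y))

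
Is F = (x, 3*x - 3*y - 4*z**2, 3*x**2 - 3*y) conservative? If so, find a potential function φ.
No, ∇×F = (8*z - 3, -6*x, 3) ≠ 0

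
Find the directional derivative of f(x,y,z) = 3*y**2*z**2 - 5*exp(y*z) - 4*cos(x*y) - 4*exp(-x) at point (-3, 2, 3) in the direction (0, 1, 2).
sqrt(5)*(-35*exp(6) + 12*sin(6) + 252)/5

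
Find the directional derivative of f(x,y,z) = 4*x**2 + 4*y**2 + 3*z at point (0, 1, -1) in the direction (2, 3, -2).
18*sqrt(17)/17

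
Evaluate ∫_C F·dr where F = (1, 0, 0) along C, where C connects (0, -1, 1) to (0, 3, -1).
0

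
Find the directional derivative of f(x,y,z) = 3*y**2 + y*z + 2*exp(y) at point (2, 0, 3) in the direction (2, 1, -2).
5/3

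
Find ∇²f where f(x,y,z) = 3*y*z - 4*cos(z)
4*cos(z)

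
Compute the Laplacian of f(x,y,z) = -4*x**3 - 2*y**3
-24*x - 12*y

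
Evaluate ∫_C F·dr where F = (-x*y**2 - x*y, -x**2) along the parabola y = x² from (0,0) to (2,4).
-68/3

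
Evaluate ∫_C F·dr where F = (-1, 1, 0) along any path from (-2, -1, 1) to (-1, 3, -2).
3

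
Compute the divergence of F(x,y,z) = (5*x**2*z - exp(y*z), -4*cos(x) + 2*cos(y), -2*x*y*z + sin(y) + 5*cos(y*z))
-2*x*y + 10*x*z - 5*y*sin(y*z) - 2*sin(y)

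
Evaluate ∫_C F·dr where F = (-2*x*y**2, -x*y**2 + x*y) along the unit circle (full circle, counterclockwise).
-pi/4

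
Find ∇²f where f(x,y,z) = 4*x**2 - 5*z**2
-2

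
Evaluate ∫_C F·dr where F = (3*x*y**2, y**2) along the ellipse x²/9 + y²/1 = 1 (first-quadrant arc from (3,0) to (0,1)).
-77/12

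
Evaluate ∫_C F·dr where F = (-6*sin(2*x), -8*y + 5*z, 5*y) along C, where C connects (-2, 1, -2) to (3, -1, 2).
-3*cos(4) + 3*cos(6)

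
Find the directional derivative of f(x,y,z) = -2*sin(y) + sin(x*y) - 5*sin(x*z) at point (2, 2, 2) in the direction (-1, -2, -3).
sqrt(14)*(17*cos(4) + 2*cos(2))/7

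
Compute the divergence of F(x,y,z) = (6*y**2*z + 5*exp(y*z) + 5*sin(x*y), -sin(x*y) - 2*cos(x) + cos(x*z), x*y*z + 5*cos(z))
x*y - x*cos(x*y) + 5*y*cos(x*y) - 5*sin(z)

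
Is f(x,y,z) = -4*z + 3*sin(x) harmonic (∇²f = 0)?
No, ∇²f = -3*sin(x)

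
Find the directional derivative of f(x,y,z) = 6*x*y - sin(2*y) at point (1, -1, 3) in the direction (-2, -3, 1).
3*sqrt(14)*(-1 + cos(2))/7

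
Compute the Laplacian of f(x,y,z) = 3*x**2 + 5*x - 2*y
6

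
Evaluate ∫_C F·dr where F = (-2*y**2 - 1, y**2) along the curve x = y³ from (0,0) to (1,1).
-28/15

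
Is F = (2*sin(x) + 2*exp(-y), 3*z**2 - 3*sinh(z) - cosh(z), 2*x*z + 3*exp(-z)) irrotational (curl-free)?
No, ∇×F = (-6*z + sinh(z) + 3*cosh(z), -2*z, 2*exp(-y))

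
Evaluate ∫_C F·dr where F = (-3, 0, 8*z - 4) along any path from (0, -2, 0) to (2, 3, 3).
18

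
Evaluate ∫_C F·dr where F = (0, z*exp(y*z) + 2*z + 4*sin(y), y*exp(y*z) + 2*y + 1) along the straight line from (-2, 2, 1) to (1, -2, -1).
-2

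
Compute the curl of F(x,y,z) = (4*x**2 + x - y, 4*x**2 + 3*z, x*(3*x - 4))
(-3, 4 - 6*x, 8*x + 1)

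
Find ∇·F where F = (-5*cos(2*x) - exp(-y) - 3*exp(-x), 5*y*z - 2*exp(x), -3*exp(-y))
5*z + 10*sin(2*x) + 3*exp(-x)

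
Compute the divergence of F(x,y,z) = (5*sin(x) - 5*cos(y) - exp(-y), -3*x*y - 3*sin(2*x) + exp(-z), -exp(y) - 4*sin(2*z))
-3*x + 5*cos(x) - 8*cos(2*z)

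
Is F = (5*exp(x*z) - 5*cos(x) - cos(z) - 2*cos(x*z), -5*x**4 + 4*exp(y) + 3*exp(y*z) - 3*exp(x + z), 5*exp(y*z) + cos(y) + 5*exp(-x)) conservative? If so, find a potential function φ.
No, ∇×F = (-3*y*exp(y*z) + 5*z*exp(y*z) + 3*exp(x + z) - sin(y), 5*x*exp(x*z) + 2*x*sin(x*z) + sin(z) + 5*exp(-x), -20*x**3 - 3*exp(x + z)) ≠ 0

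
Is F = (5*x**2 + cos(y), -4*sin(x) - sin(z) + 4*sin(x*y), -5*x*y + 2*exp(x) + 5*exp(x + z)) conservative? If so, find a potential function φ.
No, ∇×F = (-5*x + cos(z), 5*y - 2*exp(x) - 5*exp(x + z), 4*y*cos(x*y) + sin(y) - 4*cos(x)) ≠ 0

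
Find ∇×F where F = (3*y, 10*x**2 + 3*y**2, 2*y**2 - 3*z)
(4*y, 0, 20*x - 3)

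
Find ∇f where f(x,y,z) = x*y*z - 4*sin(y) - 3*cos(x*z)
(z*(y + 3*sin(x*z)), x*z - 4*cos(y), x*(y + 3*sin(x*z)))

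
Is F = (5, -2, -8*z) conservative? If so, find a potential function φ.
Yes, F is conservative. φ = 5*x - 2*y - 4*z**2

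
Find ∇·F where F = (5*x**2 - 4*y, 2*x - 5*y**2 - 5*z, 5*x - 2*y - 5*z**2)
10*x - 10*y - 10*z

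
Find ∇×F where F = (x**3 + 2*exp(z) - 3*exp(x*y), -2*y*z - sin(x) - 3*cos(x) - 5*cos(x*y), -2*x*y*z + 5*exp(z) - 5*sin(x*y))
(-2*x*z - 5*x*cos(x*y) + 2*y, 2*y*z + 5*y*cos(x*y) + 2*exp(z), 3*x*exp(x*y) + 5*y*sin(x*y) + 3*sin(x) - cos(x))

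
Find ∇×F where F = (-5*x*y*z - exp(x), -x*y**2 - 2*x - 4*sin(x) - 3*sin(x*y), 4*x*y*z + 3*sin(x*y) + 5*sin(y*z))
(4*x*z + 3*x*cos(x*y) + 5*z*cos(y*z), -y*(5*x + 4*z + 3*cos(x*y)), 5*x*z - y**2 - 3*y*cos(x*y) - 4*cos(x) - 2)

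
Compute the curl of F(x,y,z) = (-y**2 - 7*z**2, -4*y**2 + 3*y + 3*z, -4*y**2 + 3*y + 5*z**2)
(-8*y, -14*z, 2*y)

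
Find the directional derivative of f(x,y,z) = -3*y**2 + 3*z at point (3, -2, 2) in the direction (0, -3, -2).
-42*sqrt(13)/13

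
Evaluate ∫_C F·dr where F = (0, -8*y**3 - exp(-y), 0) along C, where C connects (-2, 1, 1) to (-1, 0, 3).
3 - exp(-1)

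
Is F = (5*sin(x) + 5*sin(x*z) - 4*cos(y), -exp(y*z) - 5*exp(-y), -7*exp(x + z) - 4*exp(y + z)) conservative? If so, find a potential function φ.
No, ∇×F = (y*exp(y*z) - 4*exp(y + z), 5*x*cos(x*z) + 7*exp(x + z), -4*sin(y)) ≠ 0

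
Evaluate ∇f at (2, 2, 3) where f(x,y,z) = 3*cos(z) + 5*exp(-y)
(0, -5*exp(-2), -3*sin(3))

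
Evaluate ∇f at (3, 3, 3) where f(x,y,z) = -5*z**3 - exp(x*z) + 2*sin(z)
(-3*exp(9), 0, -3*exp(9) - 135 + 2*cos(3))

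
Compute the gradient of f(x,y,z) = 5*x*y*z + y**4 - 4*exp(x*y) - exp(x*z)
(5*y*z - 4*y*exp(x*y) - z*exp(x*z), 5*x*z - 4*x*exp(x*y) + 4*y**3, x*(5*y - exp(x*z)))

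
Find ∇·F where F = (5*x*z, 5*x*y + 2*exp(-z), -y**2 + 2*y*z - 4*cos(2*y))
5*x + 2*y + 5*z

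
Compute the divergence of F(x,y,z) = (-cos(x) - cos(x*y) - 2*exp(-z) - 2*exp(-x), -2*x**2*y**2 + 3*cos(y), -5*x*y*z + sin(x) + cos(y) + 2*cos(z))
-4*x**2*y - 5*x*y + y*sin(x*y) + sin(x) - 3*sin(y) - 2*sin(z) + 2*exp(-x)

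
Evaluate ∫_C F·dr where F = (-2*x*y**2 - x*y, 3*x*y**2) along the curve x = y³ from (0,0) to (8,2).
-1504/7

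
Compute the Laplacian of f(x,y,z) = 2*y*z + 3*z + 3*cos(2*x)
-12*cos(2*x)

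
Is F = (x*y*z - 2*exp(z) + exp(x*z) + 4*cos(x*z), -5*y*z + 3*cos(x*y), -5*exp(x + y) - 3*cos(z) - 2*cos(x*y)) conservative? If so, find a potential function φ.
No, ∇×F = (2*x*sin(x*y) + 5*y - 5*exp(x + y), x*y + x*exp(x*z) - 4*x*sin(x*z) - 2*y*sin(x*y) - 2*exp(z) + 5*exp(x + y), -x*z - 3*y*sin(x*y)) ≠ 0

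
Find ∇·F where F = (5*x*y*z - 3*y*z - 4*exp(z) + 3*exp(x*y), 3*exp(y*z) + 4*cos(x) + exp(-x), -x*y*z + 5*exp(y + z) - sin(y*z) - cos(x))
-x*y + 5*y*z + 3*y*exp(x*y) - y*cos(y*z) + 3*z*exp(y*z) + 5*exp(y + z)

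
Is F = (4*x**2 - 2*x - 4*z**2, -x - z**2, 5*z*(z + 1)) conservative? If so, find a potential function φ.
No, ∇×F = (2*z, -8*z, -1) ≠ 0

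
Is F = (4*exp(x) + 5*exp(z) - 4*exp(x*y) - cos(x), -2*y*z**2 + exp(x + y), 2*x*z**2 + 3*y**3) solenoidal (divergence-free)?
No, ∇·F = 4*x*z - 4*y*exp(x*y) - 2*z**2 + 4*exp(x) + exp(x + y) + sin(x)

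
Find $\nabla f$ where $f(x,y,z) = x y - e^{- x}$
(y + exp(-x), x, 0)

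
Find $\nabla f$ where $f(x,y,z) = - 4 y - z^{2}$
(0, -4, -2*z)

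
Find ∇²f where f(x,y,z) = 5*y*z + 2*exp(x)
2*exp(x)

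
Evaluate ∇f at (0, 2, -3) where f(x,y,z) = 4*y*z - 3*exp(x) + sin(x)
(-2, -12, 8)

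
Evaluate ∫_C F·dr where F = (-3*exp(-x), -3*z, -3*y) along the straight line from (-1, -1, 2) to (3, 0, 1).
-3*E - 6 + 3*exp(-3)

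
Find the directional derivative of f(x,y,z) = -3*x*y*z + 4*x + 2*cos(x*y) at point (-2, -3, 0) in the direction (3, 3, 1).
6*sqrt(19)*(5*sin(6) - 1)/19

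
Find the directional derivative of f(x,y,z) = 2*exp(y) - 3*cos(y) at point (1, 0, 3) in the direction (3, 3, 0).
sqrt(2)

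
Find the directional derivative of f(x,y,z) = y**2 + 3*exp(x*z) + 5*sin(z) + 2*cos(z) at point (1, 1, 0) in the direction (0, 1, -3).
-11*sqrt(10)/5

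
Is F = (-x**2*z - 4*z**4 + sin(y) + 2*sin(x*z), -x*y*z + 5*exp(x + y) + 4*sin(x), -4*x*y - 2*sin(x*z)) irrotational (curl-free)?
No, ∇×F = (x*(y - 4), -x**2 + 2*x*cos(x*z) + 4*y - 16*z**3 + 2*z*cos(x*z), -y*z + 5*exp(x + y) + 4*cos(x) - cos(y))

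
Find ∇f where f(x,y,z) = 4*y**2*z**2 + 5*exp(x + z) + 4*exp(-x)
((5*exp(2*x + z) - 4)*exp(-x), 8*y*z**2, 8*y**2*z + 5*exp(x + z))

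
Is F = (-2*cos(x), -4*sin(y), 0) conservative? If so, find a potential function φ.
Yes, F is conservative. φ = -2*sin(x) + 4*cos(y)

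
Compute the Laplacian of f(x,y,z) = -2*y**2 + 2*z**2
0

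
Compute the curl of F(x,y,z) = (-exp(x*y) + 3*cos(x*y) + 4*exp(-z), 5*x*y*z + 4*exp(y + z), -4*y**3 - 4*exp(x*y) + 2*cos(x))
(-5*x*y - 4*x*exp(x*y) - 12*y**2 - 4*exp(y + z), 4*y*exp(x*y) + 2*sin(x) - 4*exp(-z), x*exp(x*y) + 3*x*sin(x*y) + 5*y*z)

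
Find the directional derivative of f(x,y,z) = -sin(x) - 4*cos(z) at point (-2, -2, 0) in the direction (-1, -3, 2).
sqrt(14)*cos(2)/14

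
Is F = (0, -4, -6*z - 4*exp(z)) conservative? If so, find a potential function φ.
Yes, F is conservative. φ = -4*y - 3*z**2 - 4*exp(z)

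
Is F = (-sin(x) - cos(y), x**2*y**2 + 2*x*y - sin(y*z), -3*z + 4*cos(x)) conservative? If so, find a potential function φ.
No, ∇×F = (y*cos(y*z), 4*sin(x), 2*x*y**2 + 2*y - sin(y)) ≠ 0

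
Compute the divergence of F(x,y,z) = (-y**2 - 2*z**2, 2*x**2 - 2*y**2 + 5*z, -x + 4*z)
4 - 4*y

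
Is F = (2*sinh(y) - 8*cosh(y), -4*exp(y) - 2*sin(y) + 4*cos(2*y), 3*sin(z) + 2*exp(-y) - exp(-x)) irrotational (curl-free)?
No, ∇×F = (-2*exp(-y), -exp(-x), 8*sinh(y) - 2*cosh(y))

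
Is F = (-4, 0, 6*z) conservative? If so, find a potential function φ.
Yes, F is conservative. φ = -4*x + 3*z**2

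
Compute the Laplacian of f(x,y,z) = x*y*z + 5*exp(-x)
5*exp(-x)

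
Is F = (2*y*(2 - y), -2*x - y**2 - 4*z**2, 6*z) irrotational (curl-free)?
No, ∇×F = (8*z, 0, 4*y - 6)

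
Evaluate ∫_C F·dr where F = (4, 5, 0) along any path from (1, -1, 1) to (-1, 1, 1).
2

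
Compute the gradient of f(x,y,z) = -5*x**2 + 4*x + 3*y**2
(4 - 10*x, 6*y, 0)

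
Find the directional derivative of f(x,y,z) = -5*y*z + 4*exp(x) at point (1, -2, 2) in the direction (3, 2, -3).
sqrt(22)*(-25 + 6*E)/11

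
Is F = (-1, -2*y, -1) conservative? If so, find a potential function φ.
Yes, F is conservative. φ = -x - y**2 - z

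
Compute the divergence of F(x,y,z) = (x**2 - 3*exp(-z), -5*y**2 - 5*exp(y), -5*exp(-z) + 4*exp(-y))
2*x - 10*y - 5*exp(y) + 5*exp(-z)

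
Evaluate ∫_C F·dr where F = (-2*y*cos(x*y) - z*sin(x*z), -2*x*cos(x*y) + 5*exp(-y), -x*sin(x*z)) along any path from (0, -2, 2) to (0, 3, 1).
-(5 - 5*exp(5))*exp(-3)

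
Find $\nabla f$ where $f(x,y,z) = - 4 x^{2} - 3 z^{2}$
(-8*x, 0, -6*z)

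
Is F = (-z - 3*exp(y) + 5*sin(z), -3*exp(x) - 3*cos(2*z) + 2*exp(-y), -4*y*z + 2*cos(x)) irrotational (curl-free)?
No, ∇×F = (-4*z - 6*sin(2*z), 2*sin(x) + 5*cos(z) - 1, -3*exp(x) + 3*exp(y))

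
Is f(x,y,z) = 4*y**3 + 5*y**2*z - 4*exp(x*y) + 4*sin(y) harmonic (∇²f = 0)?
No, ∇²f = -4*x**2*exp(x*y) - 4*y**2*exp(x*y) + 24*y + 10*z - 4*sin(y)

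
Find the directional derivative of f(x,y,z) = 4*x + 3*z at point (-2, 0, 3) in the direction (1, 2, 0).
4*sqrt(5)/5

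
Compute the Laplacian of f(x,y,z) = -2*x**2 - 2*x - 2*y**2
-8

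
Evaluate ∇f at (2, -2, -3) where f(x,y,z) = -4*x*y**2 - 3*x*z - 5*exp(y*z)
(-7, 32 + 15*exp(6), -6 + 10*exp(6))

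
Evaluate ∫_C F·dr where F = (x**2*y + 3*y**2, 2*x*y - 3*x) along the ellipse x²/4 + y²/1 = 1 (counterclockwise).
-8*pi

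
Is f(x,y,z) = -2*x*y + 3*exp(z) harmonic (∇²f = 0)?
No, ∇²f = 3*exp(z)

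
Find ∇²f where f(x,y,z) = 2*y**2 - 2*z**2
0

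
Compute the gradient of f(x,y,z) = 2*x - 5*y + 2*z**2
(2, -5, 4*z)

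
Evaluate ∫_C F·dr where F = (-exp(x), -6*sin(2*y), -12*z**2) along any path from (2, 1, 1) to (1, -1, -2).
-E + exp(2) + 36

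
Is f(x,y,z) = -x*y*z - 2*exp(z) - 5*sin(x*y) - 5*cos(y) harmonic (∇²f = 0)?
No, ∇²f = 5*x**2*sin(x*y) + 5*y**2*sin(x*y) - 2*exp(z) + 5*cos(y)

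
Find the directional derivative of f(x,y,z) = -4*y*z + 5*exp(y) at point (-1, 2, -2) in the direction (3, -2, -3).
sqrt(22)*(4 - 5*exp(2))/11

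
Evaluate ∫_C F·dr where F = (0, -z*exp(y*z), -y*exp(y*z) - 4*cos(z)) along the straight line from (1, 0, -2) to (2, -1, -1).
-4*sin(2) - E + 1 + 4*sin(1)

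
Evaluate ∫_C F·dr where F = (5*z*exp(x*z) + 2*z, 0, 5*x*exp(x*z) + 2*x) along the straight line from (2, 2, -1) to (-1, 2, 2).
0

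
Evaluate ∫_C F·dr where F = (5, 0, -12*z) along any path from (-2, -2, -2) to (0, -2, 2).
10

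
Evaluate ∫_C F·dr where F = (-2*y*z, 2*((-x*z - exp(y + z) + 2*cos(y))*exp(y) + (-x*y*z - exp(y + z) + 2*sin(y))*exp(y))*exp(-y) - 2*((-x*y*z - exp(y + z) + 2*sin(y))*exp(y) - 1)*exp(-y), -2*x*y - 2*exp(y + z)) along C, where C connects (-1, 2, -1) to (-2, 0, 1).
-4*sin(2) + 2*exp(-2) + 2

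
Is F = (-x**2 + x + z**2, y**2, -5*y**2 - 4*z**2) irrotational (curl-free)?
No, ∇×F = (-10*y, 2*z, 0)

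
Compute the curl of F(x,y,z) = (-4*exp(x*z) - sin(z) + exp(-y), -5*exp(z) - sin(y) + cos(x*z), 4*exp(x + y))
(x*sin(x*z) + 5*exp(z) + 4*exp(x + y), -4*x*exp(x*z) - 4*exp(x + y) - cos(z), -z*sin(x*z) + exp(-y))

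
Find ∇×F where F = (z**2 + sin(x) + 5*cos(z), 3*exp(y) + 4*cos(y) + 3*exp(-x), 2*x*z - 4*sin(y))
(-4*cos(y), -5*sin(z), -3*exp(-x))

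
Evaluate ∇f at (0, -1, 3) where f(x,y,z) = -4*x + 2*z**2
(-4, 0, 12)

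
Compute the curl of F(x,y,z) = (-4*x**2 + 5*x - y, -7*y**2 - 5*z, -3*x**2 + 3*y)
(8, 6*x, 1)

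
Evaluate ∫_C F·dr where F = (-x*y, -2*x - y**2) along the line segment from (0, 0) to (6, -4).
280/3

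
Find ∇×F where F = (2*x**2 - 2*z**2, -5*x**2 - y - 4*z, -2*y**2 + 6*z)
(4 - 4*y, -4*z, -10*x)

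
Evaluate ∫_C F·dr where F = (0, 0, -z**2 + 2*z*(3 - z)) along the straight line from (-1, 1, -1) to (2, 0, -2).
16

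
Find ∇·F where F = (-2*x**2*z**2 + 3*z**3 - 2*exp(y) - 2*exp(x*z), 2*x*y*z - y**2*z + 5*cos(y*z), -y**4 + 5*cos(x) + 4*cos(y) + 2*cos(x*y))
z*(-4*x*z + 2*x - 2*y - 2*exp(x*z) - 5*sin(y*z))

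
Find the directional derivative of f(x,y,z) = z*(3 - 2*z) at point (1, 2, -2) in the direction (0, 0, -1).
-11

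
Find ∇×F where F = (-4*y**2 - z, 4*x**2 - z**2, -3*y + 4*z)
(2*z - 3, -1, 8*x + 8*y)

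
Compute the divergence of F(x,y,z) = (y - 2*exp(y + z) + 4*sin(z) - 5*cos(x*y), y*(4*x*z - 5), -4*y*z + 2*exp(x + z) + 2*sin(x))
4*x*z + 5*y*sin(x*y) - 4*y + 2*exp(x + z) - 5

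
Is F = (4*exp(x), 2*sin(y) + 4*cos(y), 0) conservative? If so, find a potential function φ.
Yes, F is conservative. φ = 4*exp(x) + 4*sin(y) - 2*cos(y)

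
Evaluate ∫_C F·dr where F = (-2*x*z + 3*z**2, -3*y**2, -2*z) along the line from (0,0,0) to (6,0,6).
36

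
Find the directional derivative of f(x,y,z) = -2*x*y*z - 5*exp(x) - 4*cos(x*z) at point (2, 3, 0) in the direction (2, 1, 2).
-10*exp(2)/3 - 8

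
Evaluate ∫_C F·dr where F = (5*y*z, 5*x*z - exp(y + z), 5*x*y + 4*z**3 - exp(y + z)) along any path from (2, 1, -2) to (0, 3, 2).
-exp(5) + exp(-1) + 20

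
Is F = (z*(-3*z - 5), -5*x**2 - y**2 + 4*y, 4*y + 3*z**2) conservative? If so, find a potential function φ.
No, ∇×F = (4, -6*z - 5, -10*x) ≠ 0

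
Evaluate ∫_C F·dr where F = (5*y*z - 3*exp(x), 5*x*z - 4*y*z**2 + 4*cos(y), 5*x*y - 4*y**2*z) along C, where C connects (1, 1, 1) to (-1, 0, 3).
-4*sin(1) - 3 + 6*sinh(1)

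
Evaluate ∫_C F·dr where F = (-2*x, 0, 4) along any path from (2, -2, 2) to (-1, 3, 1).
-1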